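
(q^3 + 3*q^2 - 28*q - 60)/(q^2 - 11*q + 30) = (q^2 + 8*q + 12)/(q - 6)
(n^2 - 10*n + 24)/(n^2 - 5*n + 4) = (n - 6)/(n - 1)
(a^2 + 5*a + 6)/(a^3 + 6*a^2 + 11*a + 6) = 1/(a + 1)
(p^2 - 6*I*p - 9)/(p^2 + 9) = (p - 3*I)/(p + 3*I)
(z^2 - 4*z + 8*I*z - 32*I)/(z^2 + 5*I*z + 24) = (z - 4)/(z - 3*I)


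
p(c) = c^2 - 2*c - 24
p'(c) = 2*c - 2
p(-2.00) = -16.00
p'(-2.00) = -6.00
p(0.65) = -24.88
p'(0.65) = -0.70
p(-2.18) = -14.89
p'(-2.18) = -6.36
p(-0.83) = -21.65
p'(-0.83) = -3.66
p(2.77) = -21.87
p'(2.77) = 3.54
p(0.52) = -24.77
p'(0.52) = -0.96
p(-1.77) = -17.33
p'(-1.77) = -5.54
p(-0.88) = -21.47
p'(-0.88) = -3.76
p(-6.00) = 24.00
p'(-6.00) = -14.00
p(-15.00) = 231.00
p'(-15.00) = -32.00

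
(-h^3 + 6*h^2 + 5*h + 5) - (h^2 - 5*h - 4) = -h^3 + 5*h^2 + 10*h + 9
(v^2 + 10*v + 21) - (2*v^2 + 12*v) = -v^2 - 2*v + 21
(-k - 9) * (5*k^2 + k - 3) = -5*k^3 - 46*k^2 - 6*k + 27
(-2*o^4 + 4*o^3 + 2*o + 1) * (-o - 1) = 2*o^5 - 2*o^4 - 4*o^3 - 2*o^2 - 3*o - 1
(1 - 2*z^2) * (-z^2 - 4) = 2*z^4 + 7*z^2 - 4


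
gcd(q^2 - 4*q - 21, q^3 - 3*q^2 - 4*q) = 1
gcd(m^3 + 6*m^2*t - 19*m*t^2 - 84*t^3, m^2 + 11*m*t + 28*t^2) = m + 7*t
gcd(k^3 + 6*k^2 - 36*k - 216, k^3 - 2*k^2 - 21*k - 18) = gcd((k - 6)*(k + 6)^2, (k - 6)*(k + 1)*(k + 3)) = k - 6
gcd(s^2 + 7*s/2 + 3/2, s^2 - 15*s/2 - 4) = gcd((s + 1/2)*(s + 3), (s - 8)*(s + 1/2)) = s + 1/2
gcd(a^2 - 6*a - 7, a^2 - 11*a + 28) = a - 7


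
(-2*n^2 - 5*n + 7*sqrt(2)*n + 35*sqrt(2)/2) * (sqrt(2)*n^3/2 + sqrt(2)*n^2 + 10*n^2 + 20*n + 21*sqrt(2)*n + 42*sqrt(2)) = -sqrt(2)*n^5 - 13*n^4 - 9*sqrt(2)*n^4/2 - 117*n^3/2 + 23*sqrt(2)*n^3 + 126*sqrt(2)*n^2 + 229*n^2 + 140*sqrt(2)*n + 1323*n + 1470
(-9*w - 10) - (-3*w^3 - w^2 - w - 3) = 3*w^3 + w^2 - 8*w - 7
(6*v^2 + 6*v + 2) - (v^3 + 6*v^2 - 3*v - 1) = -v^3 + 9*v + 3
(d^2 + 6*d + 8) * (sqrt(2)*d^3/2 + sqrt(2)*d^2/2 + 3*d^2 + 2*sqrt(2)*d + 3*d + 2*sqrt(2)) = sqrt(2)*d^5/2 + 3*d^4 + 7*sqrt(2)*d^4/2 + 9*sqrt(2)*d^3 + 21*d^3 + 18*sqrt(2)*d^2 + 42*d^2 + 24*d + 28*sqrt(2)*d + 16*sqrt(2)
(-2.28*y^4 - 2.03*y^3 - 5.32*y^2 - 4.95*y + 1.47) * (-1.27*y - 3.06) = 2.8956*y^5 + 9.5549*y^4 + 12.9682*y^3 + 22.5657*y^2 + 13.2801*y - 4.4982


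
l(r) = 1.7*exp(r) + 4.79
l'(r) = 1.7*exp(r)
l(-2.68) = 4.91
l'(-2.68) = 0.12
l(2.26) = 21.08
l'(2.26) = 16.29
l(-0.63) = 5.70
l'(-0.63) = 0.91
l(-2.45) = 4.94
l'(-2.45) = 0.15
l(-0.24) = 6.13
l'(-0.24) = 1.34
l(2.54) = 26.35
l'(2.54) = 21.56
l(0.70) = 8.21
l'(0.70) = 3.42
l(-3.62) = 4.84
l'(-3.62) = 0.05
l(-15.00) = 4.79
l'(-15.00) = 0.00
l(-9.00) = 4.79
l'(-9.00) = 0.00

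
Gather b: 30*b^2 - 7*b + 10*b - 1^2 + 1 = 30*b^2 + 3*b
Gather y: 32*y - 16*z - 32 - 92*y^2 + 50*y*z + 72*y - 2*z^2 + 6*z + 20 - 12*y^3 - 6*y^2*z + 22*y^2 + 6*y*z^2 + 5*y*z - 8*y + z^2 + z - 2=-12*y^3 + y^2*(-6*z - 70) + y*(6*z^2 + 55*z + 96) - z^2 - 9*z - 14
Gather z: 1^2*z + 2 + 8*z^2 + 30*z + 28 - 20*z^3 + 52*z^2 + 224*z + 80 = -20*z^3 + 60*z^2 + 255*z + 110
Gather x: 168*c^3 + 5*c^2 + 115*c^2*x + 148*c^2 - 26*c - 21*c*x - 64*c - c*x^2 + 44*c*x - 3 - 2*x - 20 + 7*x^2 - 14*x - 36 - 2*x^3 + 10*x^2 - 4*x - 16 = 168*c^3 + 153*c^2 - 90*c - 2*x^3 + x^2*(17 - c) + x*(115*c^2 + 23*c - 20) - 75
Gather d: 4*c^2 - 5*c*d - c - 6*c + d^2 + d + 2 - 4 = 4*c^2 - 7*c + d^2 + d*(1 - 5*c) - 2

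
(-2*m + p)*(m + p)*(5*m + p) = -10*m^3 - 7*m^2*p + 4*m*p^2 + p^3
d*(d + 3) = d^2 + 3*d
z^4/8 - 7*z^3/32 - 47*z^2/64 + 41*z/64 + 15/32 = (z/4 + 1/2)*(z/2 + 1/4)*(z - 3)*(z - 5/4)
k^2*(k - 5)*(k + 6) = k^4 + k^3 - 30*k^2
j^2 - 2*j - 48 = (j - 8)*(j + 6)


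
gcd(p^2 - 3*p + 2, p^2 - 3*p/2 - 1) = p - 2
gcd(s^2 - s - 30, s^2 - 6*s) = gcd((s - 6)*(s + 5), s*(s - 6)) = s - 6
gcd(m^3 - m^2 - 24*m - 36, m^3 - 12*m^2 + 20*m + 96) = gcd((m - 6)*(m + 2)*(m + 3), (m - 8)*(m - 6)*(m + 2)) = m^2 - 4*m - 12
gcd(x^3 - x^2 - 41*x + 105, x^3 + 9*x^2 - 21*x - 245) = x^2 + 2*x - 35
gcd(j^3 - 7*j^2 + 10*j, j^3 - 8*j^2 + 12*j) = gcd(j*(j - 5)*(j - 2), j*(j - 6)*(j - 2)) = j^2 - 2*j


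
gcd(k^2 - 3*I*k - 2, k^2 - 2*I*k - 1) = k - I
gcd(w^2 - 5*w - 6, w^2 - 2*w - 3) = w + 1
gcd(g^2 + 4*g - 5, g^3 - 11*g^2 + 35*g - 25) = g - 1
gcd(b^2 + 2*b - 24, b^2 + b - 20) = b - 4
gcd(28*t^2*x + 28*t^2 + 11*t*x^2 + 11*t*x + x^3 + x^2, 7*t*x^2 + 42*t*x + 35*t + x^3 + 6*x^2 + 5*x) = 7*t*x + 7*t + x^2 + x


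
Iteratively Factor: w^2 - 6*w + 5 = (w - 5)*(w - 1)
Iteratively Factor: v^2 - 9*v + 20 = (v - 4)*(v - 5)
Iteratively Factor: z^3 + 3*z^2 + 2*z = (z + 2)*(z^2 + z) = (z + 1)*(z + 2)*(z)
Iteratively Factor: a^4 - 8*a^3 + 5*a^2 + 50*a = (a - 5)*(a^3 - 3*a^2 - 10*a) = (a - 5)*(a + 2)*(a^2 - 5*a) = (a - 5)^2*(a + 2)*(a)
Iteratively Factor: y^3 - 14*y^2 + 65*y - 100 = (y - 5)*(y^2 - 9*y + 20) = (y - 5)^2*(y - 4)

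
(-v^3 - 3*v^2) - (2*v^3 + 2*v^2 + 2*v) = -3*v^3 - 5*v^2 - 2*v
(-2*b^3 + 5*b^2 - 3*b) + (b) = -2*b^3 + 5*b^2 - 2*b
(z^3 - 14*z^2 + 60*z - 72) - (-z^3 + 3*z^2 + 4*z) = 2*z^3 - 17*z^2 + 56*z - 72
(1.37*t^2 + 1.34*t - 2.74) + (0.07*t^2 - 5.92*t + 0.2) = 1.44*t^2 - 4.58*t - 2.54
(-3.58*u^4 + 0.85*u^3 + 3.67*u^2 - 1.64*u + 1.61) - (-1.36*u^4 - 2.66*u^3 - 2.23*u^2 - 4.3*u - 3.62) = -2.22*u^4 + 3.51*u^3 + 5.9*u^2 + 2.66*u + 5.23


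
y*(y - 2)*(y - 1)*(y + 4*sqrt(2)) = y^4 - 3*y^3 + 4*sqrt(2)*y^3 - 12*sqrt(2)*y^2 + 2*y^2 + 8*sqrt(2)*y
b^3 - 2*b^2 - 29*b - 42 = (b - 7)*(b + 2)*(b + 3)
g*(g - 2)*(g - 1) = g^3 - 3*g^2 + 2*g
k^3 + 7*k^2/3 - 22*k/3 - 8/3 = (k - 2)*(k + 1/3)*(k + 4)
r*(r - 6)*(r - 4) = r^3 - 10*r^2 + 24*r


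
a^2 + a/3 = a*(a + 1/3)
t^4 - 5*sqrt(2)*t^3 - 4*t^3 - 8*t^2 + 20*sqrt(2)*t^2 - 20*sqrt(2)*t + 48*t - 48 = (t - 2)^2*(t - 6*sqrt(2))*(t + sqrt(2))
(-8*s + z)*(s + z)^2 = -8*s^3 - 15*s^2*z - 6*s*z^2 + z^3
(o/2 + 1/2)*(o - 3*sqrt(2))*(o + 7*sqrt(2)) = o^3/2 + o^2/2 + 2*sqrt(2)*o^2 - 21*o + 2*sqrt(2)*o - 21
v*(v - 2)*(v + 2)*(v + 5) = v^4 + 5*v^3 - 4*v^2 - 20*v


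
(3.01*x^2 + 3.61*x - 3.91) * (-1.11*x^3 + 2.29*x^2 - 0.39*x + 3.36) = -3.3411*x^5 + 2.8858*x^4 + 11.4331*x^3 - 0.248200000000003*x^2 + 13.6545*x - 13.1376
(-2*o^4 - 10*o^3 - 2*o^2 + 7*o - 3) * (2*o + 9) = -4*o^5 - 38*o^4 - 94*o^3 - 4*o^2 + 57*o - 27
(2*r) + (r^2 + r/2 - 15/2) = r^2 + 5*r/2 - 15/2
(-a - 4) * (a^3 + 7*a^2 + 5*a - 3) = -a^4 - 11*a^3 - 33*a^2 - 17*a + 12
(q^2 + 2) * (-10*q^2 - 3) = -10*q^4 - 23*q^2 - 6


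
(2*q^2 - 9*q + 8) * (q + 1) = 2*q^3 - 7*q^2 - q + 8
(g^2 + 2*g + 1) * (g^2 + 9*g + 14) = g^4 + 11*g^3 + 33*g^2 + 37*g + 14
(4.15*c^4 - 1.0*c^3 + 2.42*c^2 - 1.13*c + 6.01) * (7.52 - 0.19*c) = -0.7885*c^5 + 31.398*c^4 - 7.9798*c^3 + 18.4131*c^2 - 9.6395*c + 45.1952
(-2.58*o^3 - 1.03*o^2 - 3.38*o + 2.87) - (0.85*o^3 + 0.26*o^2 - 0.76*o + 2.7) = -3.43*o^3 - 1.29*o^2 - 2.62*o + 0.17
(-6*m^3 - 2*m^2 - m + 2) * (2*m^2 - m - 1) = -12*m^5 + 2*m^4 + 6*m^3 + 7*m^2 - m - 2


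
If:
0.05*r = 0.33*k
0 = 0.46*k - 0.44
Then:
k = 0.96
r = 6.31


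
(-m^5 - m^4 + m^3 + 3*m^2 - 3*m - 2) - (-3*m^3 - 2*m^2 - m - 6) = -m^5 - m^4 + 4*m^3 + 5*m^2 - 2*m + 4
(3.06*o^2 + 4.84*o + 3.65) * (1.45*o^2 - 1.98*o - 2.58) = 4.437*o^4 + 0.9592*o^3 - 12.1855*o^2 - 19.7142*o - 9.417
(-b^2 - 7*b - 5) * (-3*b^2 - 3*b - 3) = 3*b^4 + 24*b^3 + 39*b^2 + 36*b + 15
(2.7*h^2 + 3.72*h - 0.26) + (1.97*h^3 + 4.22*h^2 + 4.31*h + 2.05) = 1.97*h^3 + 6.92*h^2 + 8.03*h + 1.79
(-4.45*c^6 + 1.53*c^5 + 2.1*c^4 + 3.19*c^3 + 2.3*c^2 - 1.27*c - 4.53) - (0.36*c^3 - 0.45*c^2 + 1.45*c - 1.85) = -4.45*c^6 + 1.53*c^5 + 2.1*c^4 + 2.83*c^3 + 2.75*c^2 - 2.72*c - 2.68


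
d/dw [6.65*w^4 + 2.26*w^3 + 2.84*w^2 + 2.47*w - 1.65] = 26.6*w^3 + 6.78*w^2 + 5.68*w + 2.47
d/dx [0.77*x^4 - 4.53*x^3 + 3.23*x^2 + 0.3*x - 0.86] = 3.08*x^3 - 13.59*x^2 + 6.46*x + 0.3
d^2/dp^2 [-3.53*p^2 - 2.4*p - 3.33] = -7.06000000000000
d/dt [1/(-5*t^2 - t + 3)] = (10*t + 1)/(5*t^2 + t - 3)^2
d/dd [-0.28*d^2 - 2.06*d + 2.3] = -0.56*d - 2.06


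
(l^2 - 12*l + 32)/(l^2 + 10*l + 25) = (l^2 - 12*l + 32)/(l^2 + 10*l + 25)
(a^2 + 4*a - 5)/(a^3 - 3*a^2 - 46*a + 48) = (a + 5)/(a^2 - 2*a - 48)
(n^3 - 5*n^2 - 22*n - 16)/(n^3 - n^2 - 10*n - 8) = (n - 8)/(n - 4)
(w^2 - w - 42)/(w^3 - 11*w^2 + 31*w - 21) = (w + 6)/(w^2 - 4*w + 3)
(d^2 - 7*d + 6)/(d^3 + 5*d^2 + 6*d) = (d^2 - 7*d + 6)/(d*(d^2 + 5*d + 6))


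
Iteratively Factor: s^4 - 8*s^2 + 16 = (s - 2)*(s^3 + 2*s^2 - 4*s - 8) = (s - 2)^2*(s^2 + 4*s + 4) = (s - 2)^2*(s + 2)*(s + 2)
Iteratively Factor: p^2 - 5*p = (p)*(p - 5)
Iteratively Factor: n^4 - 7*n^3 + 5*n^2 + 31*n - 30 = (n - 3)*(n^3 - 4*n^2 - 7*n + 10) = (n - 3)*(n + 2)*(n^2 - 6*n + 5) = (n - 5)*(n - 3)*(n + 2)*(n - 1)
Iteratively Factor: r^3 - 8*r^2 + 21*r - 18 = (r - 3)*(r^2 - 5*r + 6) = (r - 3)^2*(r - 2)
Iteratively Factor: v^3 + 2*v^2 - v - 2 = (v + 2)*(v^2 - 1) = (v + 1)*(v + 2)*(v - 1)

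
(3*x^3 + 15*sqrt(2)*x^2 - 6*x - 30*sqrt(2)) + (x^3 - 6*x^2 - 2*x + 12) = 4*x^3 - 6*x^2 + 15*sqrt(2)*x^2 - 8*x - 30*sqrt(2) + 12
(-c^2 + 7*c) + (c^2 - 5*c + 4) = 2*c + 4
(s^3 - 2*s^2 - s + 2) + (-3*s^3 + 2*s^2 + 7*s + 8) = -2*s^3 + 6*s + 10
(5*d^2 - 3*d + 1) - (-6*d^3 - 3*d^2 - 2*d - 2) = 6*d^3 + 8*d^2 - d + 3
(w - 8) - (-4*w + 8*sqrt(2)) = 5*w - 8*sqrt(2) - 8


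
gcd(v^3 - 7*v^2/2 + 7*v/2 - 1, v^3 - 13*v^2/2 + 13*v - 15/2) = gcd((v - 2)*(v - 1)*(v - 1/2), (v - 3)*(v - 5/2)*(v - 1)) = v - 1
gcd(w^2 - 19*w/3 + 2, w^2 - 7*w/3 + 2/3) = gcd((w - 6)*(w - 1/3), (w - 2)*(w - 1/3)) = w - 1/3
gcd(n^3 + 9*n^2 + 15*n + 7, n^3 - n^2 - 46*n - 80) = 1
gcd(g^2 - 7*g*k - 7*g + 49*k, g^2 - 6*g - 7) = g - 7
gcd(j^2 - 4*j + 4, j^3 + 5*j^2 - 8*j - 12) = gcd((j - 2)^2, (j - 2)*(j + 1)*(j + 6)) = j - 2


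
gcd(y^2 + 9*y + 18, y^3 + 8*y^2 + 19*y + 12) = y + 3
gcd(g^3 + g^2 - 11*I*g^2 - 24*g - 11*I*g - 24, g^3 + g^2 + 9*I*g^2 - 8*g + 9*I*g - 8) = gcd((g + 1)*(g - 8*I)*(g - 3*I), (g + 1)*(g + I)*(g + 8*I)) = g + 1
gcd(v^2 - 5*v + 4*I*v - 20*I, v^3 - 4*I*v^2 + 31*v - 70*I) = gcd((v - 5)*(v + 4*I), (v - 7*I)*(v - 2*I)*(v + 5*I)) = 1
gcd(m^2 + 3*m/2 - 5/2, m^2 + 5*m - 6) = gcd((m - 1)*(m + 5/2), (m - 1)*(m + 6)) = m - 1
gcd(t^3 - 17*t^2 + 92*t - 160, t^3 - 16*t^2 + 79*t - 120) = t^2 - 13*t + 40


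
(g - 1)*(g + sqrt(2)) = g^2 - g + sqrt(2)*g - sqrt(2)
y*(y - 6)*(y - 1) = y^3 - 7*y^2 + 6*y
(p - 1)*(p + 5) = p^2 + 4*p - 5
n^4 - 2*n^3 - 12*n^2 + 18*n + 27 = (n - 3)^2*(n + 1)*(n + 3)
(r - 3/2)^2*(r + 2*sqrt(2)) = r^3 - 3*r^2 + 2*sqrt(2)*r^2 - 6*sqrt(2)*r + 9*r/4 + 9*sqrt(2)/2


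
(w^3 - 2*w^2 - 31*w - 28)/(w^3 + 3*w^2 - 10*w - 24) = (w^2 - 6*w - 7)/(w^2 - w - 6)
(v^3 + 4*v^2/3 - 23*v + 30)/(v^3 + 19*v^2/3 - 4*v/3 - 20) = (v - 3)/(v + 2)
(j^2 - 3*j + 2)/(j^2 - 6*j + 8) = (j - 1)/(j - 4)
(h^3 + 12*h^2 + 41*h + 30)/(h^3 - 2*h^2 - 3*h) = (h^2 + 11*h + 30)/(h*(h - 3))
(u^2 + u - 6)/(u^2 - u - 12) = (u - 2)/(u - 4)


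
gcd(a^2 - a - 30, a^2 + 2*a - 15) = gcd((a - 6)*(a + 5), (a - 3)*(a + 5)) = a + 5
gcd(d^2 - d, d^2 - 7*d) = d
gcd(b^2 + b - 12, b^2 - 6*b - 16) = 1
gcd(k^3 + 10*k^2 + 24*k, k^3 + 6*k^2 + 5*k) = k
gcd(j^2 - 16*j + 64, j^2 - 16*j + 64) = j^2 - 16*j + 64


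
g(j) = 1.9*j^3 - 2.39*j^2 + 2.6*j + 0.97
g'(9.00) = 421.28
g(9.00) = 1215.88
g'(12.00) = 766.04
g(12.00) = 2971.21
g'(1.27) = 5.72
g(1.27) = 4.31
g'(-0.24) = 4.08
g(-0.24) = 0.18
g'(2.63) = 29.45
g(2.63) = 25.84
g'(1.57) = 9.15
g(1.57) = 6.51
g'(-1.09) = 14.58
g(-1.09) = -7.16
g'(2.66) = 30.22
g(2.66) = 26.74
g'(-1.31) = 18.64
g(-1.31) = -10.81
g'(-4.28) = 127.47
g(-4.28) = -202.90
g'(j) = 5.7*j^2 - 4.78*j + 2.6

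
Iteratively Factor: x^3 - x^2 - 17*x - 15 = (x + 3)*(x^2 - 4*x - 5) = (x - 5)*(x + 3)*(x + 1)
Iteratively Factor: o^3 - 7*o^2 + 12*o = (o)*(o^2 - 7*o + 12) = o*(o - 3)*(o - 4)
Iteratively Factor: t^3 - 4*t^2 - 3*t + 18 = (t - 3)*(t^2 - t - 6) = (t - 3)^2*(t + 2)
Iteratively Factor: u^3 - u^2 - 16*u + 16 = (u - 1)*(u^2 - 16) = (u - 1)*(u + 4)*(u - 4)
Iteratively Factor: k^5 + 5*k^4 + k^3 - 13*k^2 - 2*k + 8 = (k + 1)*(k^4 + 4*k^3 - 3*k^2 - 10*k + 8) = (k + 1)*(k + 2)*(k^3 + 2*k^2 - 7*k + 4) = (k - 1)*(k + 1)*(k + 2)*(k^2 + 3*k - 4) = (k - 1)^2*(k + 1)*(k + 2)*(k + 4)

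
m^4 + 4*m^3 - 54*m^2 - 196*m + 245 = (m - 7)*(m - 1)*(m + 5)*(m + 7)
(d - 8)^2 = d^2 - 16*d + 64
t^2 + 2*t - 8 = (t - 2)*(t + 4)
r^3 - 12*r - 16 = (r - 4)*(r + 2)^2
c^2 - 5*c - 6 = (c - 6)*(c + 1)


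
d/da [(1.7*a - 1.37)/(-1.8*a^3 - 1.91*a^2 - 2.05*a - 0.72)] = (6.12*a^3 - 4.151*a^2 - 5.2334*a - 4.0325)/(3.24*a^6 + 6.876*a^5 + 11.0281*a^4 + 10.423*a^3 + 6.9529*a^2 + 2.952*a + 0.5184)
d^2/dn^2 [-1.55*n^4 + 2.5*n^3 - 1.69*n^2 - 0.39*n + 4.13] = -18.6*n^2 + 15.0*n - 3.38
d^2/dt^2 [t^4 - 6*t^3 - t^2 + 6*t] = 12*t^2 - 36*t - 2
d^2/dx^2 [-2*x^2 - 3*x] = -4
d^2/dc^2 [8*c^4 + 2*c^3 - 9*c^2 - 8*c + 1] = 96*c^2 + 12*c - 18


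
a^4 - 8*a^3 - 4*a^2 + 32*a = a*(a - 8)*(a - 2)*(a + 2)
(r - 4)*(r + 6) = r^2 + 2*r - 24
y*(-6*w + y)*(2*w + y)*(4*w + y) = -48*w^3*y - 28*w^2*y^2 + y^4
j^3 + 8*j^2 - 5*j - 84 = (j - 3)*(j + 4)*(j + 7)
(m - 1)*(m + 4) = m^2 + 3*m - 4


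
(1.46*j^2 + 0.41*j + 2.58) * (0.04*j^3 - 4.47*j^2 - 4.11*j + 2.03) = 0.0584*j^5 - 6.5098*j^4 - 7.7301*j^3 - 10.2539*j^2 - 9.7715*j + 5.2374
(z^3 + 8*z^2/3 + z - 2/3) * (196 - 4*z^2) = -4*z^5 - 32*z^4/3 + 192*z^3 + 1576*z^2/3 + 196*z - 392/3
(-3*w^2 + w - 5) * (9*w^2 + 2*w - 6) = -27*w^4 + 3*w^3 - 25*w^2 - 16*w + 30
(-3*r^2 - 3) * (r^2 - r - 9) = -3*r^4 + 3*r^3 + 24*r^2 + 3*r + 27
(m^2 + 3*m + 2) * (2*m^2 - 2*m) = 2*m^4 + 4*m^3 - 2*m^2 - 4*m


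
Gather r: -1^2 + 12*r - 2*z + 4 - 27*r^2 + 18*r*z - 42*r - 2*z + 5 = -27*r^2 + r*(18*z - 30) - 4*z + 8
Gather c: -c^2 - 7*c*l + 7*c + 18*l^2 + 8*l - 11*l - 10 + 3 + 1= -c^2 + c*(7 - 7*l) + 18*l^2 - 3*l - 6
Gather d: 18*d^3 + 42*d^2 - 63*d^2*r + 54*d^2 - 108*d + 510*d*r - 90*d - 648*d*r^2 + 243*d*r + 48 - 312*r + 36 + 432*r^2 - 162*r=18*d^3 + d^2*(96 - 63*r) + d*(-648*r^2 + 753*r - 198) + 432*r^2 - 474*r + 84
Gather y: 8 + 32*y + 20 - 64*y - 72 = -32*y - 44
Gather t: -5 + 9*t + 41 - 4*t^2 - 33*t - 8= -4*t^2 - 24*t + 28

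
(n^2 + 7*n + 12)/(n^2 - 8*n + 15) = (n^2 + 7*n + 12)/(n^2 - 8*n + 15)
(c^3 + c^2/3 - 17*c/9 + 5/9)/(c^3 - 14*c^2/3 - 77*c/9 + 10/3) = (c - 1)/(c - 6)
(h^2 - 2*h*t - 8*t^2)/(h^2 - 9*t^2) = (h^2 - 2*h*t - 8*t^2)/(h^2 - 9*t^2)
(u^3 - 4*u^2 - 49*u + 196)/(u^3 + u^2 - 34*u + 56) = (u - 7)/(u - 2)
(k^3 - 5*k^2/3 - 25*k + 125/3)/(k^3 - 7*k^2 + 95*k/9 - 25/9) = 3*(k + 5)/(3*k - 1)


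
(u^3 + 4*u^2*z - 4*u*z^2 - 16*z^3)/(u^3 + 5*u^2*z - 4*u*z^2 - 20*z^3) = (u + 4*z)/(u + 5*z)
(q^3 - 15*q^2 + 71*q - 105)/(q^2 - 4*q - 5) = (q^2 - 10*q + 21)/(q + 1)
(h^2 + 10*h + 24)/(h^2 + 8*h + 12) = (h + 4)/(h + 2)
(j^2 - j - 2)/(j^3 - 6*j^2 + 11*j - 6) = (j + 1)/(j^2 - 4*j + 3)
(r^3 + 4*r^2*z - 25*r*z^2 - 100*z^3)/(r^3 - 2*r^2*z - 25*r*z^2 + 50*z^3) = (-r - 4*z)/(-r + 2*z)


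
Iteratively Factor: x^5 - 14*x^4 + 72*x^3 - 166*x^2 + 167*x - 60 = (x - 4)*(x^4 - 10*x^3 + 32*x^2 - 38*x + 15) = (x - 4)*(x - 3)*(x^3 - 7*x^2 + 11*x - 5) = (x - 5)*(x - 4)*(x - 3)*(x^2 - 2*x + 1) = (x - 5)*(x - 4)*(x - 3)*(x - 1)*(x - 1)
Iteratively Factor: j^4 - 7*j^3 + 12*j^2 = (j)*(j^3 - 7*j^2 + 12*j) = j*(j - 3)*(j^2 - 4*j) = j^2*(j - 3)*(j - 4)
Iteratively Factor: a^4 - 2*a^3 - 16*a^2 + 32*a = (a)*(a^3 - 2*a^2 - 16*a + 32) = a*(a - 4)*(a^2 + 2*a - 8) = a*(a - 4)*(a + 4)*(a - 2)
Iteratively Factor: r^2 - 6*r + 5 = (r - 1)*(r - 5)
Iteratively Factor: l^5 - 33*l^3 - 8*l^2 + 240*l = (l - 5)*(l^4 + 5*l^3 - 8*l^2 - 48*l) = (l - 5)*(l - 3)*(l^3 + 8*l^2 + 16*l) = l*(l - 5)*(l - 3)*(l^2 + 8*l + 16) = l*(l - 5)*(l - 3)*(l + 4)*(l + 4)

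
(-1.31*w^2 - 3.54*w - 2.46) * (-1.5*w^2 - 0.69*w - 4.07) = 1.965*w^4 + 6.2139*w^3 + 11.4643*w^2 + 16.1052*w + 10.0122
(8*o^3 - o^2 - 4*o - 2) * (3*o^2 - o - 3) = 24*o^5 - 11*o^4 - 35*o^3 + o^2 + 14*o + 6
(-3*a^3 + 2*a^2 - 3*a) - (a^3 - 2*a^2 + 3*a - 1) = -4*a^3 + 4*a^2 - 6*a + 1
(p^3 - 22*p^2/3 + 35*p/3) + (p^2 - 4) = p^3 - 19*p^2/3 + 35*p/3 - 4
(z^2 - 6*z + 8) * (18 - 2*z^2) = -2*z^4 + 12*z^3 + 2*z^2 - 108*z + 144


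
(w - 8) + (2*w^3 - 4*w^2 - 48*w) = 2*w^3 - 4*w^2 - 47*w - 8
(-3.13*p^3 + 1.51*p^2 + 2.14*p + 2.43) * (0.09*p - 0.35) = -0.2817*p^4 + 1.2314*p^3 - 0.3359*p^2 - 0.5303*p - 0.8505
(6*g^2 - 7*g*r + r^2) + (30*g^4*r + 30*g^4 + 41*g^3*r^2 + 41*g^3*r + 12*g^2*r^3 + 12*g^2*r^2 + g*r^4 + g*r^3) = 30*g^4*r + 30*g^4 + 41*g^3*r^2 + 41*g^3*r + 12*g^2*r^3 + 12*g^2*r^2 + 6*g^2 + g*r^4 + g*r^3 - 7*g*r + r^2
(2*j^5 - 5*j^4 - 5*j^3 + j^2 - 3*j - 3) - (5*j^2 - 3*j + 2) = 2*j^5 - 5*j^4 - 5*j^3 - 4*j^2 - 5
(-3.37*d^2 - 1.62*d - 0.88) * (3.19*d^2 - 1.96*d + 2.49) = -10.7503*d^4 + 1.4374*d^3 - 8.0233*d^2 - 2.309*d - 2.1912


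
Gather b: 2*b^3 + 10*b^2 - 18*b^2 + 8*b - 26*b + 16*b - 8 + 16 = 2*b^3 - 8*b^2 - 2*b + 8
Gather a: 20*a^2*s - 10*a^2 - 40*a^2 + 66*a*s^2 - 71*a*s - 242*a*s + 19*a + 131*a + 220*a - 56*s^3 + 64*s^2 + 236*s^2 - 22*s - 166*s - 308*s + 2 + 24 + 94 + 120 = a^2*(20*s - 50) + a*(66*s^2 - 313*s + 370) - 56*s^3 + 300*s^2 - 496*s + 240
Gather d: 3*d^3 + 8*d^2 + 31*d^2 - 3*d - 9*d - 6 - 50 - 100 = 3*d^3 + 39*d^2 - 12*d - 156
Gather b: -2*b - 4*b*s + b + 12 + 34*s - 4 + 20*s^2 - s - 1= b*(-4*s - 1) + 20*s^2 + 33*s + 7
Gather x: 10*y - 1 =10*y - 1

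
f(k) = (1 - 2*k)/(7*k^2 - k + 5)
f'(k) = (1 - 14*k)*(1 - 2*k)/(7*k^2 - k + 5)^2 - 2/(7*k^2 - k + 5) = (-14*k^2 + 2*k + (2*k - 1)*(14*k - 1) - 10)/(7*k^2 - k + 5)^2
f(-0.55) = 0.27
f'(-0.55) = 0.05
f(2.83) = -0.08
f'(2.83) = 0.02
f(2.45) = -0.09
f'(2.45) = 0.02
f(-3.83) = 0.08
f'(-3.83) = 0.02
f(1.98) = -0.10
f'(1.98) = 0.02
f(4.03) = -0.06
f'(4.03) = 0.01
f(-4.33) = 0.07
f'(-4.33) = 0.02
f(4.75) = -0.05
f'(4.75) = 0.01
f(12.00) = -0.02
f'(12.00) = 0.00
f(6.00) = -0.04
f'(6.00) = 0.01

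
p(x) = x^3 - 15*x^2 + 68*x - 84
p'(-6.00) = 356.00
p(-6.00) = -1248.00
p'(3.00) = 5.00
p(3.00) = 12.00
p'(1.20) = 36.32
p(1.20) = -22.27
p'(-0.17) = 73.19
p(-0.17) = -96.00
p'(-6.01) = 356.66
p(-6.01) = -1251.56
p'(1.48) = 30.17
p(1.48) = -12.97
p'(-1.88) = 135.00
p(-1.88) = -271.50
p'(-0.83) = 94.97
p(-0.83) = -151.35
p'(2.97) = 5.36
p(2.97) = 11.84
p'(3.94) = -3.63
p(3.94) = 12.23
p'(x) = 3*x^2 - 30*x + 68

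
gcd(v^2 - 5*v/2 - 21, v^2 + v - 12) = 1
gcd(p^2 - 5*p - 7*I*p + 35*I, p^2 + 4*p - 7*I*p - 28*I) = p - 7*I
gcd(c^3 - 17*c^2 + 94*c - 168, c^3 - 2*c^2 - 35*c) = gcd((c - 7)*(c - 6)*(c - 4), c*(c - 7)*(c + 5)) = c - 7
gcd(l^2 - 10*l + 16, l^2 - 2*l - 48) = l - 8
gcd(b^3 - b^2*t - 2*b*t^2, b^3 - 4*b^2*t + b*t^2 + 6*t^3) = -b^2 + b*t + 2*t^2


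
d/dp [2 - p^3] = -3*p^2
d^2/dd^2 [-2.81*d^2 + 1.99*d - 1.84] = -5.62000000000000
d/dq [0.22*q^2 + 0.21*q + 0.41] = 0.44*q + 0.21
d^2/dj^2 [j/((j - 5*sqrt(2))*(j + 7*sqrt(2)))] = 2*(j^3 + 210*j + 140*sqrt(2))/(j^6 + 6*sqrt(2)*j^5 - 186*j^4 - 824*sqrt(2)*j^3 + 13020*j^2 + 29400*sqrt(2)*j - 343000)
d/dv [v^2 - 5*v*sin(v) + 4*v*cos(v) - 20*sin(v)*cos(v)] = -4*v*sin(v) - 5*v*cos(v) + 2*v - 5*sin(v) + 4*cos(v) - 20*cos(2*v)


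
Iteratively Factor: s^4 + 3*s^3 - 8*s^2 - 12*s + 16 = (s - 2)*(s^3 + 5*s^2 + 2*s - 8) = (s - 2)*(s + 2)*(s^2 + 3*s - 4) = (s - 2)*(s + 2)*(s + 4)*(s - 1)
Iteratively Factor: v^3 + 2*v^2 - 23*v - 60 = (v - 5)*(v^2 + 7*v + 12) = (v - 5)*(v + 4)*(v + 3)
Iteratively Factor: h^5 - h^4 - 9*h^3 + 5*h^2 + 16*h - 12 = (h - 3)*(h^4 + 2*h^3 - 3*h^2 - 4*h + 4) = (h - 3)*(h - 1)*(h^3 + 3*h^2 - 4) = (h - 3)*(h - 1)^2*(h^2 + 4*h + 4) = (h - 3)*(h - 1)^2*(h + 2)*(h + 2)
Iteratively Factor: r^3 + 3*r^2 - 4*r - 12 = (r + 2)*(r^2 + r - 6) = (r - 2)*(r + 2)*(r + 3)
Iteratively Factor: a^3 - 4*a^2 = (a)*(a^2 - 4*a) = a^2*(a - 4)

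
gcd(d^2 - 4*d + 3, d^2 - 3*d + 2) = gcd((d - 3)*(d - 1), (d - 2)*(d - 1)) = d - 1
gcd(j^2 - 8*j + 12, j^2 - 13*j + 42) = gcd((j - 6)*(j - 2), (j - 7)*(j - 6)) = j - 6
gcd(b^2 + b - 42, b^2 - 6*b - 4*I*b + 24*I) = b - 6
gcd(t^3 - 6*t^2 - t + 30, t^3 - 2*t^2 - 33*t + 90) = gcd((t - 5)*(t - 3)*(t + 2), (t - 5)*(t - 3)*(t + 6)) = t^2 - 8*t + 15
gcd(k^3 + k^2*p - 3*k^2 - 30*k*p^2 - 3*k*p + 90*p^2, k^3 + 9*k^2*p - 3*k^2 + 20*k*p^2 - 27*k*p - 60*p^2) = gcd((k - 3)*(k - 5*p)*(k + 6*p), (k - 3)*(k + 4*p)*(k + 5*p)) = k - 3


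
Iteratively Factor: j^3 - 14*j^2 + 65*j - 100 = (j - 5)*(j^2 - 9*j + 20) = (j - 5)*(j - 4)*(j - 5)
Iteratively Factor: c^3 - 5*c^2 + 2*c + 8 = (c - 2)*(c^2 - 3*c - 4) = (c - 4)*(c - 2)*(c + 1)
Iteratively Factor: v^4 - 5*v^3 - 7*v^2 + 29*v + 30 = (v - 5)*(v^3 - 7*v - 6) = (v - 5)*(v + 2)*(v^2 - 2*v - 3) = (v - 5)*(v - 3)*(v + 2)*(v + 1)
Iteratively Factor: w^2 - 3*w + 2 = (w - 2)*(w - 1)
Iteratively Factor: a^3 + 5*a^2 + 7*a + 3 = (a + 1)*(a^2 + 4*a + 3) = (a + 1)*(a + 3)*(a + 1)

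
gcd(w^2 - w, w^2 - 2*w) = w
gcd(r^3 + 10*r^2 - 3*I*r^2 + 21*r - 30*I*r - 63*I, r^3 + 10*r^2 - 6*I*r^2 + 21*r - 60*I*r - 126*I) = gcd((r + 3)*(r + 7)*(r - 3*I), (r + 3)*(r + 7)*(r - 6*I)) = r^2 + 10*r + 21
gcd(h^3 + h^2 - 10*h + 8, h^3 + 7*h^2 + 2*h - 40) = h^2 + 2*h - 8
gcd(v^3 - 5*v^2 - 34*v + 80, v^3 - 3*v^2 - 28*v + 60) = v^2 + 3*v - 10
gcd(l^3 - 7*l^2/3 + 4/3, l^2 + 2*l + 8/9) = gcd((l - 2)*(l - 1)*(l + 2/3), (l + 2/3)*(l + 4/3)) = l + 2/3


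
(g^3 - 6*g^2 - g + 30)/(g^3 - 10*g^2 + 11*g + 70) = (g - 3)/(g - 7)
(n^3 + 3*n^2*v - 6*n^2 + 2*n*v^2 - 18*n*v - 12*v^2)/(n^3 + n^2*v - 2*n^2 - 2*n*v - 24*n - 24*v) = (n + 2*v)/(n + 4)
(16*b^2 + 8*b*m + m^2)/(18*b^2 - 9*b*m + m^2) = (16*b^2 + 8*b*m + m^2)/(18*b^2 - 9*b*m + m^2)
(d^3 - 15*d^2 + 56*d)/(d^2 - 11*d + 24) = d*(d - 7)/(d - 3)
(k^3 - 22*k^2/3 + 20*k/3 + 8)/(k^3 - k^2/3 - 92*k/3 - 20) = (k - 2)/(k + 5)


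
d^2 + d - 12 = (d - 3)*(d + 4)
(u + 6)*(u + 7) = u^2 + 13*u + 42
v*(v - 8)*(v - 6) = v^3 - 14*v^2 + 48*v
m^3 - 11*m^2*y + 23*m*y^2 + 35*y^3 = (m - 7*y)*(m - 5*y)*(m + y)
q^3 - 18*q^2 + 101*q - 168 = (q - 8)*(q - 7)*(q - 3)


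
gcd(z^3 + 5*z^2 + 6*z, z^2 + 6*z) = z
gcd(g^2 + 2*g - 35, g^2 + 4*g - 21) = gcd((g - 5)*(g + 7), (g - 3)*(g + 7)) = g + 7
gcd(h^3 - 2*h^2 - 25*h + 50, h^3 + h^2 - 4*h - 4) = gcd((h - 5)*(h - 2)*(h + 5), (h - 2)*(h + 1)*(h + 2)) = h - 2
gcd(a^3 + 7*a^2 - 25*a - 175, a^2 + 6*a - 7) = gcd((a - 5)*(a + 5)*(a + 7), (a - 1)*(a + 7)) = a + 7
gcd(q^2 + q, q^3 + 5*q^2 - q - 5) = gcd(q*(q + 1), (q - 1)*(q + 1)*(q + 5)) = q + 1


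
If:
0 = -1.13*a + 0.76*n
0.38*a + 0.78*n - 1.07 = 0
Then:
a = 0.69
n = 1.03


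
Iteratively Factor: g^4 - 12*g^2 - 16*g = (g)*(g^3 - 12*g - 16) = g*(g - 4)*(g^2 + 4*g + 4) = g*(g - 4)*(g + 2)*(g + 2)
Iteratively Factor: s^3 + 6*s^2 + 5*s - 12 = (s + 3)*(s^2 + 3*s - 4) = (s + 3)*(s + 4)*(s - 1)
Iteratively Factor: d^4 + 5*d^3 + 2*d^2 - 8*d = (d + 2)*(d^3 + 3*d^2 - 4*d) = d*(d + 2)*(d^2 + 3*d - 4) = d*(d - 1)*(d + 2)*(d + 4)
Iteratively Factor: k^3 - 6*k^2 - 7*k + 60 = (k - 5)*(k^2 - k - 12) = (k - 5)*(k - 4)*(k + 3)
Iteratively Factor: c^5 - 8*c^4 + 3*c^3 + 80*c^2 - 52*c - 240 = (c + 2)*(c^4 - 10*c^3 + 23*c^2 + 34*c - 120) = (c - 5)*(c + 2)*(c^3 - 5*c^2 - 2*c + 24) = (c - 5)*(c - 3)*(c + 2)*(c^2 - 2*c - 8) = (c - 5)*(c - 3)*(c + 2)^2*(c - 4)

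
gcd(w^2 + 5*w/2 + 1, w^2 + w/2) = w + 1/2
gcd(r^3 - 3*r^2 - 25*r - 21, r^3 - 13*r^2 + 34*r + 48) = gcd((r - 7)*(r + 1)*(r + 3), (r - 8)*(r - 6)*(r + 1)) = r + 1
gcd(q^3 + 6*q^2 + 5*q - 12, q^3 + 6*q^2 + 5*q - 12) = q^3 + 6*q^2 + 5*q - 12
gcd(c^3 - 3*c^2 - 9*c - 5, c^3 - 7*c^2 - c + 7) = c + 1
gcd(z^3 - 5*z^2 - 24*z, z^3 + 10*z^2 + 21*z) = z^2 + 3*z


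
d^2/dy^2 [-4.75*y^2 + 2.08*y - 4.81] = -9.50000000000000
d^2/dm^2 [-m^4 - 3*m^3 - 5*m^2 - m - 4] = -12*m^2 - 18*m - 10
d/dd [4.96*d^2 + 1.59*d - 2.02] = 9.92*d + 1.59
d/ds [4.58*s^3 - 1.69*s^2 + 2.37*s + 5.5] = 13.74*s^2 - 3.38*s + 2.37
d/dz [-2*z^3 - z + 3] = -6*z^2 - 1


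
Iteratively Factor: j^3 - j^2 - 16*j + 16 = (j - 4)*(j^2 + 3*j - 4) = (j - 4)*(j + 4)*(j - 1)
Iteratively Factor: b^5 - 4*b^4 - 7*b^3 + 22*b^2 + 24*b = (b + 1)*(b^4 - 5*b^3 - 2*b^2 + 24*b) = (b - 3)*(b + 1)*(b^3 - 2*b^2 - 8*b) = (b - 3)*(b + 1)*(b + 2)*(b^2 - 4*b) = b*(b - 3)*(b + 1)*(b + 2)*(b - 4)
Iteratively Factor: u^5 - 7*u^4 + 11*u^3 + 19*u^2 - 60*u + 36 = (u - 3)*(u^4 - 4*u^3 - u^2 + 16*u - 12) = (u - 3)^2*(u^3 - u^2 - 4*u + 4) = (u - 3)^2*(u + 2)*(u^2 - 3*u + 2) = (u - 3)^2*(u - 2)*(u + 2)*(u - 1)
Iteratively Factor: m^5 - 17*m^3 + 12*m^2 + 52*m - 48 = (m - 3)*(m^4 + 3*m^3 - 8*m^2 - 12*m + 16) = (m - 3)*(m + 2)*(m^3 + m^2 - 10*m + 8) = (m - 3)*(m - 2)*(m + 2)*(m^2 + 3*m - 4) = (m - 3)*(m - 2)*(m + 2)*(m + 4)*(m - 1)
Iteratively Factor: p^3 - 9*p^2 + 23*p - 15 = (p - 1)*(p^2 - 8*p + 15) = (p - 5)*(p - 1)*(p - 3)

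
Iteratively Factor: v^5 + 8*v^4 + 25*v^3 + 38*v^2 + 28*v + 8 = (v + 1)*(v^4 + 7*v^3 + 18*v^2 + 20*v + 8) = (v + 1)*(v + 2)*(v^3 + 5*v^2 + 8*v + 4) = (v + 1)^2*(v + 2)*(v^2 + 4*v + 4) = (v + 1)^2*(v + 2)^2*(v + 2)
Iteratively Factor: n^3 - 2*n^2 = (n)*(n^2 - 2*n) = n*(n - 2)*(n)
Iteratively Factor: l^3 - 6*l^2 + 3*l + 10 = (l - 5)*(l^2 - l - 2) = (l - 5)*(l + 1)*(l - 2)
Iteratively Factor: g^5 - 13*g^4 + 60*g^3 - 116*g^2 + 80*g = (g - 2)*(g^4 - 11*g^3 + 38*g^2 - 40*g) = (g - 2)^2*(g^3 - 9*g^2 + 20*g) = (g - 4)*(g - 2)^2*(g^2 - 5*g) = g*(g - 4)*(g - 2)^2*(g - 5)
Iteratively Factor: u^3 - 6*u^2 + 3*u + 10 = (u - 5)*(u^2 - u - 2) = (u - 5)*(u - 2)*(u + 1)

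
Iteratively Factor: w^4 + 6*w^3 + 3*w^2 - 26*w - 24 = (w + 1)*(w^3 + 5*w^2 - 2*w - 24) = (w + 1)*(w + 4)*(w^2 + w - 6) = (w + 1)*(w + 3)*(w + 4)*(w - 2)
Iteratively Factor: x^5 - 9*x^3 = (x - 3)*(x^4 + 3*x^3) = x*(x - 3)*(x^3 + 3*x^2) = x*(x - 3)*(x + 3)*(x^2) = x^2*(x - 3)*(x + 3)*(x)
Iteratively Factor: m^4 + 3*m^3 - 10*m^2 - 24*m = (m + 2)*(m^3 + m^2 - 12*m) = m*(m + 2)*(m^2 + m - 12) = m*(m - 3)*(m + 2)*(m + 4)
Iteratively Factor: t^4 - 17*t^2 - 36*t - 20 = (t - 5)*(t^3 + 5*t^2 + 8*t + 4) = (t - 5)*(t + 2)*(t^2 + 3*t + 2) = (t - 5)*(t + 1)*(t + 2)*(t + 2)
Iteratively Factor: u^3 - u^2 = (u)*(u^2 - u) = u^2*(u - 1)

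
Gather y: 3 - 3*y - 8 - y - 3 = -4*y - 8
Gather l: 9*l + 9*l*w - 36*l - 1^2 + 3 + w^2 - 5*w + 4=l*(9*w - 27) + w^2 - 5*w + 6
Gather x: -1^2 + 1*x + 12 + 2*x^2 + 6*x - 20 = 2*x^2 + 7*x - 9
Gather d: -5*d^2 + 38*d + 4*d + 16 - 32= -5*d^2 + 42*d - 16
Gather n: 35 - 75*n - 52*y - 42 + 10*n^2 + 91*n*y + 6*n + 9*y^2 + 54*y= 10*n^2 + n*(91*y - 69) + 9*y^2 + 2*y - 7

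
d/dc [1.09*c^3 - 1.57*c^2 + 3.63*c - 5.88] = 3.27*c^2 - 3.14*c + 3.63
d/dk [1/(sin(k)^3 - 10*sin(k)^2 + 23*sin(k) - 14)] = (-3*sin(k)^2 + 20*sin(k) - 23)*cos(k)/(sin(k)^3 - 10*sin(k)^2 + 23*sin(k) - 14)^2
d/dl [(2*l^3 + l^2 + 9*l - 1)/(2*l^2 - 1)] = (4*l^4 - 24*l^2 + 2*l - 9)/(4*l^4 - 4*l^2 + 1)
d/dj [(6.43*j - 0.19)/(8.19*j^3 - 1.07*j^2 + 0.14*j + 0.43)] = (-105.3234*j^3 + 11.5484*j^2 - 0.4066*j + 2.7915)/(67.0761*j^6 - 17.5266*j^5 + 3.4381*j^4 + 6.7438*j^3 - 0.9006*j^2 + 0.1204*j + 0.1849)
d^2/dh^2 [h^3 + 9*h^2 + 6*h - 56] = 6*h + 18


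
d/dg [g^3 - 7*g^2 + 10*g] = 3*g^2 - 14*g + 10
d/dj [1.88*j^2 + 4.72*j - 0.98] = 3.76*j + 4.72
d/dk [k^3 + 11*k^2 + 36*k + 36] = 3*k^2 + 22*k + 36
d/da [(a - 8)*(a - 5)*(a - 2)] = 3*a^2 - 30*a + 66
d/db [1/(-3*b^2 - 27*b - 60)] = (2*b + 9)/(3*(b^2 + 9*b + 20)^2)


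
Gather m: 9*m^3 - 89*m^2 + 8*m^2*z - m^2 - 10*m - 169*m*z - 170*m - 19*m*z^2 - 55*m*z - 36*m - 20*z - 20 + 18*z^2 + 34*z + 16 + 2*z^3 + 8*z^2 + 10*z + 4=9*m^3 + m^2*(8*z - 90) + m*(-19*z^2 - 224*z - 216) + 2*z^3 + 26*z^2 + 24*z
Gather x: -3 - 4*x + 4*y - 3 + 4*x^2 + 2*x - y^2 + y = 4*x^2 - 2*x - y^2 + 5*y - 6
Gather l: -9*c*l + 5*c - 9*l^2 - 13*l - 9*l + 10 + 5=5*c - 9*l^2 + l*(-9*c - 22) + 15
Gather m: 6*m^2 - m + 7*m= 6*m^2 + 6*m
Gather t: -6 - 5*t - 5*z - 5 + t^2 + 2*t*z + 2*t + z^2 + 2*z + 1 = t^2 + t*(2*z - 3) + z^2 - 3*z - 10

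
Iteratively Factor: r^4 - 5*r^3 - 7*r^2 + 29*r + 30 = (r - 5)*(r^3 - 7*r - 6) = (r - 5)*(r - 3)*(r^2 + 3*r + 2) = (r - 5)*(r - 3)*(r + 1)*(r + 2)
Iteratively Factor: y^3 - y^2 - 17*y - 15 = (y + 1)*(y^2 - 2*y - 15) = (y - 5)*(y + 1)*(y + 3)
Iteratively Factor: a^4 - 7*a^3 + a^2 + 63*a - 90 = (a + 3)*(a^3 - 10*a^2 + 31*a - 30) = (a - 2)*(a + 3)*(a^2 - 8*a + 15) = (a - 5)*(a - 2)*(a + 3)*(a - 3)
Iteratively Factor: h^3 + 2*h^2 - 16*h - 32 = (h + 4)*(h^2 - 2*h - 8) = (h - 4)*(h + 4)*(h + 2)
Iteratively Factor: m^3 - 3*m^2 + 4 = (m + 1)*(m^2 - 4*m + 4) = (m - 2)*(m + 1)*(m - 2)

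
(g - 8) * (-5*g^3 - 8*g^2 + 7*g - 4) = -5*g^4 + 32*g^3 + 71*g^2 - 60*g + 32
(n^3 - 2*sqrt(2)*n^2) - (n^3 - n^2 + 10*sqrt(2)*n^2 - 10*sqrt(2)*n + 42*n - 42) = -12*sqrt(2)*n^2 + n^2 - 42*n + 10*sqrt(2)*n + 42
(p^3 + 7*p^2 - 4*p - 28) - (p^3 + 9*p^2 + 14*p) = -2*p^2 - 18*p - 28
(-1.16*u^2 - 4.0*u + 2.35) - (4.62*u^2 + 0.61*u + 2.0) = -5.78*u^2 - 4.61*u + 0.35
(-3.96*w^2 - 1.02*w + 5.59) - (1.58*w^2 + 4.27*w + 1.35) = -5.54*w^2 - 5.29*w + 4.24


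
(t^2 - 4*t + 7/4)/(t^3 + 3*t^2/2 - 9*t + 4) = (t - 7/2)/(t^2 + 2*t - 8)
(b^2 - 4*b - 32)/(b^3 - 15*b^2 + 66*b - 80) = (b + 4)/(b^2 - 7*b + 10)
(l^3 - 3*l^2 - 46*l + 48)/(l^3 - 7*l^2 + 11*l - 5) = (l^2 - 2*l - 48)/(l^2 - 6*l + 5)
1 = 1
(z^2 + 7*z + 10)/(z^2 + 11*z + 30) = (z + 2)/(z + 6)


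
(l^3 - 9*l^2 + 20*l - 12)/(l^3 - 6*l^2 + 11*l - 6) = (l - 6)/(l - 3)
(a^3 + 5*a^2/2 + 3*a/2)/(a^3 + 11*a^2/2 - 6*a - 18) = a*(a + 1)/(a^2 + 4*a - 12)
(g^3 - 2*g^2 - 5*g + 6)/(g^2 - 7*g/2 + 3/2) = 2*(g^2 + g - 2)/(2*g - 1)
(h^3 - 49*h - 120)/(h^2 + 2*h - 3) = (h^2 - 3*h - 40)/(h - 1)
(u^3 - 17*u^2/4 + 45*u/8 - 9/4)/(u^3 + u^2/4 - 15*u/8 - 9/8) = (4*u^2 - 11*u + 6)/(4*u^2 + 7*u + 3)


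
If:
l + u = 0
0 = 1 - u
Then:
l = -1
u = 1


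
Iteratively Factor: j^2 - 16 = (j - 4)*(j + 4)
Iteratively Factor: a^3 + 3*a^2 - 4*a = (a + 4)*(a^2 - a) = (a - 1)*(a + 4)*(a)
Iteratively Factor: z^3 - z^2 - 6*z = (z - 3)*(z^2 + 2*z) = z*(z - 3)*(z + 2)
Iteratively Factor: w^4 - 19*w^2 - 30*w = (w + 3)*(w^3 - 3*w^2 - 10*w) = w*(w + 3)*(w^2 - 3*w - 10) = w*(w - 5)*(w + 3)*(w + 2)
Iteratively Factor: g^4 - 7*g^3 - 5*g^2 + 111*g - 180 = (g - 5)*(g^3 - 2*g^2 - 15*g + 36) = (g - 5)*(g + 4)*(g^2 - 6*g + 9) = (g - 5)*(g - 3)*(g + 4)*(g - 3)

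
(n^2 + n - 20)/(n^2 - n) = (n^2 + n - 20)/(n*(n - 1))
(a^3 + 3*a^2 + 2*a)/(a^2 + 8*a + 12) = a*(a + 1)/(a + 6)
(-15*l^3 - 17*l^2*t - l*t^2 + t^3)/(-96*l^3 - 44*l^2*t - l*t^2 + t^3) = (-5*l^2 - 4*l*t + t^2)/(-32*l^2 - 4*l*t + t^2)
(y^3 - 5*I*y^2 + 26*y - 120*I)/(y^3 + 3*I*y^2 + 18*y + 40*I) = (y - 6*I)/(y + 2*I)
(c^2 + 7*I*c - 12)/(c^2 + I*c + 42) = (c^2 + 7*I*c - 12)/(c^2 + I*c + 42)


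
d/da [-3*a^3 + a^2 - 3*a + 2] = -9*a^2 + 2*a - 3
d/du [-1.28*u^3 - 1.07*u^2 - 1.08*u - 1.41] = -3.84*u^2 - 2.14*u - 1.08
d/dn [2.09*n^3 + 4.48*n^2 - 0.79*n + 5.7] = 6.27*n^2 + 8.96*n - 0.79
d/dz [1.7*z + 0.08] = 1.70000000000000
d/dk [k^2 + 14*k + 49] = 2*k + 14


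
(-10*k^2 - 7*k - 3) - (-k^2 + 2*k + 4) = -9*k^2 - 9*k - 7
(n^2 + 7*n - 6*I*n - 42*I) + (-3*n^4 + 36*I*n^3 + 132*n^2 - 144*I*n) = -3*n^4 + 36*I*n^3 + 133*n^2 + 7*n - 150*I*n - 42*I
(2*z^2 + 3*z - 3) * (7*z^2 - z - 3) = 14*z^4 + 19*z^3 - 30*z^2 - 6*z + 9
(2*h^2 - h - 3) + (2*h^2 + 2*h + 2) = 4*h^2 + h - 1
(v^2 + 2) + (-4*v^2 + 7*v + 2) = -3*v^2 + 7*v + 4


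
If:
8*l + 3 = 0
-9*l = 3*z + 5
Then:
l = -3/8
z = -13/24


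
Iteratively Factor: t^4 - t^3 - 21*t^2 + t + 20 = (t - 5)*(t^3 + 4*t^2 - t - 4) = (t - 5)*(t + 1)*(t^2 + 3*t - 4) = (t - 5)*(t + 1)*(t + 4)*(t - 1)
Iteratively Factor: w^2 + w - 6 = (w + 3)*(w - 2)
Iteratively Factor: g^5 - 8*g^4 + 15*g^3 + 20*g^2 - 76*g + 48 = (g + 2)*(g^4 - 10*g^3 + 35*g^2 - 50*g + 24) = (g - 4)*(g + 2)*(g^3 - 6*g^2 + 11*g - 6) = (g - 4)*(g - 1)*(g + 2)*(g^2 - 5*g + 6) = (g - 4)*(g - 2)*(g - 1)*(g + 2)*(g - 3)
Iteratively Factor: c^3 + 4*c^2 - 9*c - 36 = (c + 4)*(c^2 - 9) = (c - 3)*(c + 4)*(c + 3)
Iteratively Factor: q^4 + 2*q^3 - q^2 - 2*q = (q + 1)*(q^3 + q^2 - 2*q) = q*(q + 1)*(q^2 + q - 2) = q*(q - 1)*(q + 1)*(q + 2)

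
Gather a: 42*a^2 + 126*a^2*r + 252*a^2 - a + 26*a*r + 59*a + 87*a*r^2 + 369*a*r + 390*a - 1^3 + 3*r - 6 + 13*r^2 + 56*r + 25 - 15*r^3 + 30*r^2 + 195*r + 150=a^2*(126*r + 294) + a*(87*r^2 + 395*r + 448) - 15*r^3 + 43*r^2 + 254*r + 168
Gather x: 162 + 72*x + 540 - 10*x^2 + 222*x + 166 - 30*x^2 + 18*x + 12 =-40*x^2 + 312*x + 880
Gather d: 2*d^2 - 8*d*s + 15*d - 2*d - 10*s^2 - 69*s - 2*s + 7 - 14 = 2*d^2 + d*(13 - 8*s) - 10*s^2 - 71*s - 7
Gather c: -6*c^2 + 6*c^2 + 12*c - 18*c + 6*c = 0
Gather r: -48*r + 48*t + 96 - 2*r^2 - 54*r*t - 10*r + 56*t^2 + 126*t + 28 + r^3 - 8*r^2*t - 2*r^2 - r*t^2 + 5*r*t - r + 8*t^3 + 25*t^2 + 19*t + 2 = r^3 + r^2*(-8*t - 4) + r*(-t^2 - 49*t - 59) + 8*t^3 + 81*t^2 + 193*t + 126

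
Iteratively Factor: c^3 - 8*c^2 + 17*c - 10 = (c - 1)*(c^2 - 7*c + 10) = (c - 5)*(c - 1)*(c - 2)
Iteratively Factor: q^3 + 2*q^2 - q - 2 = (q + 2)*(q^2 - 1) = (q - 1)*(q + 2)*(q + 1)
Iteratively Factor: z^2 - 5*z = (z)*(z - 5)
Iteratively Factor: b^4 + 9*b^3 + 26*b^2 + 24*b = (b + 2)*(b^3 + 7*b^2 + 12*b) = (b + 2)*(b + 3)*(b^2 + 4*b) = b*(b + 2)*(b + 3)*(b + 4)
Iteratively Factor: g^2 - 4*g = (g)*(g - 4)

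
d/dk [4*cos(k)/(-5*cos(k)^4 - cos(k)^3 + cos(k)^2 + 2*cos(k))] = 4*(-15*cos(k)^2 - 2*cos(k) + 1)*sin(k)/(5*cos(k)^3 + cos(k)^2 - cos(k) - 2)^2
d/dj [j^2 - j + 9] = 2*j - 1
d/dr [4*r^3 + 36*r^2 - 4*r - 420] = 12*r^2 + 72*r - 4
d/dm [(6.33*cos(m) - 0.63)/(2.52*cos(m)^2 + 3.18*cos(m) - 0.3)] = 0.0988884933349156*(15.9516*cos(m)^2 - 3.1752*cos(m) - 0.1044)*sin(m)/(-0.792452830188679*sin(m)^2 + 1.0*cos(m) + 0.69811320754717)^2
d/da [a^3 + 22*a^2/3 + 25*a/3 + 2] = 3*a^2 + 44*a/3 + 25/3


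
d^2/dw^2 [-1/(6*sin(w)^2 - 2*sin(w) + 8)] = (36*sin(w)^4 - 9*sin(w)^3 - 101*sin(w)^2 + 22*sin(w) + 22)/(2*(3*sin(w)^2 - sin(w) + 4)^3)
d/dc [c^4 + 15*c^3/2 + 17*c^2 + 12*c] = 4*c^3 + 45*c^2/2 + 34*c + 12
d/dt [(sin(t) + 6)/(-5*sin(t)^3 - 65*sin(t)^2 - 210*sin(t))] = (2*sin(t) + 7)*cos(t)/(5*(sin(t) + 7)^2*sin(t)^2)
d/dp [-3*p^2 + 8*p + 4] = 8 - 6*p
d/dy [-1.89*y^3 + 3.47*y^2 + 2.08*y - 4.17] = -5.67*y^2 + 6.94*y + 2.08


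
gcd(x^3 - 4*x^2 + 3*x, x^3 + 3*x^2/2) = x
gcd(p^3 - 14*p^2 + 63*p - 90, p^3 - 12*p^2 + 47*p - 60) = p^2 - 8*p + 15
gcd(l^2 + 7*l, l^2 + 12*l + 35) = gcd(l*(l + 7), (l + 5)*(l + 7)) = l + 7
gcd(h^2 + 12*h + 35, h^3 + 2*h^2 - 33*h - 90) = h + 5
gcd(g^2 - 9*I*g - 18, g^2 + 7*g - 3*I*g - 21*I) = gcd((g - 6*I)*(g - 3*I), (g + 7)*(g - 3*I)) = g - 3*I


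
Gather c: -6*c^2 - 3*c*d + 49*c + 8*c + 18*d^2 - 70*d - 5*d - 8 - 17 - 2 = -6*c^2 + c*(57 - 3*d) + 18*d^2 - 75*d - 27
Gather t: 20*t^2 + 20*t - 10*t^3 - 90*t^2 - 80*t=-10*t^3 - 70*t^2 - 60*t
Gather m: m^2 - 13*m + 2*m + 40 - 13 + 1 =m^2 - 11*m + 28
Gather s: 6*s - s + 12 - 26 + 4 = 5*s - 10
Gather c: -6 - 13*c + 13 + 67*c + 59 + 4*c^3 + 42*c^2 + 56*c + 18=4*c^3 + 42*c^2 + 110*c + 84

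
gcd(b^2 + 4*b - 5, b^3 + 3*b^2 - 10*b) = b + 5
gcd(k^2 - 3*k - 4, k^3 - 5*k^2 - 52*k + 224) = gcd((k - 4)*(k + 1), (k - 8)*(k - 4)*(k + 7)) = k - 4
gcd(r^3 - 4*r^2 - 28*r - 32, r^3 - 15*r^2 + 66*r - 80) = r - 8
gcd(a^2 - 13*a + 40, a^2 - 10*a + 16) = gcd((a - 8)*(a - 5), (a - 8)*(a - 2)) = a - 8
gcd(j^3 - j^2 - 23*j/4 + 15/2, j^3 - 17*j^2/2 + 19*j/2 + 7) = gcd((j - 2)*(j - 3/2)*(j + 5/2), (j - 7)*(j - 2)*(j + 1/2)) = j - 2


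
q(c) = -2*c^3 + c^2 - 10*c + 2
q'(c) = -6*c^2 + 2*c - 10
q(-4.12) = 200.04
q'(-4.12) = -120.09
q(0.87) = -7.26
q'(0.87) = -12.80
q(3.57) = -111.95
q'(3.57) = -79.33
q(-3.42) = 127.90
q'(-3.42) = -87.02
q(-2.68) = 74.48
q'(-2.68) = -58.45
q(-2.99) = 94.30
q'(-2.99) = -69.62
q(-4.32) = 225.11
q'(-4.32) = -130.61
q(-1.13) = 17.46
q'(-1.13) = -19.92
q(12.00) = -3430.00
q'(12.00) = -850.00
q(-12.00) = 3722.00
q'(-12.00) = -898.00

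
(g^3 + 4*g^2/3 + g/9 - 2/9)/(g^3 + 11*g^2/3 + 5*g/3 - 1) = (g + 2/3)/(g + 3)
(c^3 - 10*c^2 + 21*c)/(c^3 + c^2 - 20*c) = (c^2 - 10*c + 21)/(c^2 + c - 20)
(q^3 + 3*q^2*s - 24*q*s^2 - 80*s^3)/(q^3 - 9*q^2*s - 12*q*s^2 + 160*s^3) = (q + 4*s)/(q - 8*s)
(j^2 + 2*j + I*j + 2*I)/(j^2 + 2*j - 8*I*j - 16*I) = (j + I)/(j - 8*I)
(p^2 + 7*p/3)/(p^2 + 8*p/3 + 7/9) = 3*p/(3*p + 1)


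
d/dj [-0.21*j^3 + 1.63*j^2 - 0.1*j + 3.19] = -0.63*j^2 + 3.26*j - 0.1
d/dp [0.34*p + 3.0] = 0.340000000000000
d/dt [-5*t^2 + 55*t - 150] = 55 - 10*t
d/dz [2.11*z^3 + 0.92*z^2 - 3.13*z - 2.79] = 6.33*z^2 + 1.84*z - 3.13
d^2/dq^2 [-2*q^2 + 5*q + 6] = -4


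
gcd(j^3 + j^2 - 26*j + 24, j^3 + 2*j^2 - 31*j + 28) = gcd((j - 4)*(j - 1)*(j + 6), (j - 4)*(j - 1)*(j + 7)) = j^2 - 5*j + 4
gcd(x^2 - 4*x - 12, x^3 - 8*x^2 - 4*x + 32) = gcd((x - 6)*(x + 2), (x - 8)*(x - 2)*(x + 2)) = x + 2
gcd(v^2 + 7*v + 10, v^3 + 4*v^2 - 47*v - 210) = v + 5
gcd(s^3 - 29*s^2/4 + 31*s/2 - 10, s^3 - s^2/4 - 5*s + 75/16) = s - 5/4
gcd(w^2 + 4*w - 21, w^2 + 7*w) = w + 7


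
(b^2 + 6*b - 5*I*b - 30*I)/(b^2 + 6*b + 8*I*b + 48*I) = (b - 5*I)/(b + 8*I)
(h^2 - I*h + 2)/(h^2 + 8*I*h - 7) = (h - 2*I)/(h + 7*I)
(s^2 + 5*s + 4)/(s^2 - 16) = (s + 1)/(s - 4)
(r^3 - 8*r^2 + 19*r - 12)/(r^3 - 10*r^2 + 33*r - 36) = (r - 1)/(r - 3)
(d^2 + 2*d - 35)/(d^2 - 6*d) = (d^2 + 2*d - 35)/(d*(d - 6))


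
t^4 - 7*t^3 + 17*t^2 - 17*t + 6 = (t - 3)*(t - 2)*(t - 1)^2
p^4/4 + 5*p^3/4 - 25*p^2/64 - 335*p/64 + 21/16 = (p/4 + 1)*(p - 7/4)*(p - 1/4)*(p + 3)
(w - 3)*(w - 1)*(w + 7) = w^3 + 3*w^2 - 25*w + 21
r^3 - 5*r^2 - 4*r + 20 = (r - 5)*(r - 2)*(r + 2)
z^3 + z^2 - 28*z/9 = z*(z - 4/3)*(z + 7/3)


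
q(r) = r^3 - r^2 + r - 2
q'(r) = 3*r^2 - 2*r + 1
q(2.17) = 5.68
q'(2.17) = 10.79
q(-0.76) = -3.78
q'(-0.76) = 4.25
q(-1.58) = -10.02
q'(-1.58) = 11.65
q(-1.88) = -14.06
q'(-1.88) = 15.36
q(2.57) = 10.94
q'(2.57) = 15.67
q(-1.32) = -7.36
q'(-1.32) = 8.87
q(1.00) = -1.00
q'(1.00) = 2.00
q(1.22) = -0.45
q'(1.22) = 3.03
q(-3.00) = -41.00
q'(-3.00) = 34.00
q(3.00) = 19.00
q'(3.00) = 22.00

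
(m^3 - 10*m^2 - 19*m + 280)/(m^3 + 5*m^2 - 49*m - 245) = (m - 8)/(m + 7)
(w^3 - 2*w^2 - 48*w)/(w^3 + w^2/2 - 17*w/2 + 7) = 2*w*(w^2 - 2*w - 48)/(2*w^3 + w^2 - 17*w + 14)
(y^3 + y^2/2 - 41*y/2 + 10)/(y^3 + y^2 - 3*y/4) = 2*(y^2 + y - 20)/(y*(2*y + 3))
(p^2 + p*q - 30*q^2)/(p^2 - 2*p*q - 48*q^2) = (p - 5*q)/(p - 8*q)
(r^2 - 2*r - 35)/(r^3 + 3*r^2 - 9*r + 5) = (r - 7)/(r^2 - 2*r + 1)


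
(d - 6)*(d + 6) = d^2 - 36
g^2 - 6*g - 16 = (g - 8)*(g + 2)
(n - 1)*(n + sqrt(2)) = n^2 - n + sqrt(2)*n - sqrt(2)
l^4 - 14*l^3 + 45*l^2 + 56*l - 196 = (l - 7)^2*(l - 2)*(l + 2)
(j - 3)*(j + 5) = j^2 + 2*j - 15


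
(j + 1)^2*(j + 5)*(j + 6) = j^4 + 13*j^3 + 53*j^2 + 71*j + 30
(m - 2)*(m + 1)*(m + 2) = m^3 + m^2 - 4*m - 4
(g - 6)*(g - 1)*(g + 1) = g^3 - 6*g^2 - g + 6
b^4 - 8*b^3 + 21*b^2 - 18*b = b*(b - 3)^2*(b - 2)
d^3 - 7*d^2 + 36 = (d - 6)*(d - 3)*(d + 2)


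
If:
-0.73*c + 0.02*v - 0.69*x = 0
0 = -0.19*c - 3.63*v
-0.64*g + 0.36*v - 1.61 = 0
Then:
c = -0.943851980253985*x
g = 0.0277890304103704*x - 2.515625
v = 0.0494027207295474*x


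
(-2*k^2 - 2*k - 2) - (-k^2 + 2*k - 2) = -k^2 - 4*k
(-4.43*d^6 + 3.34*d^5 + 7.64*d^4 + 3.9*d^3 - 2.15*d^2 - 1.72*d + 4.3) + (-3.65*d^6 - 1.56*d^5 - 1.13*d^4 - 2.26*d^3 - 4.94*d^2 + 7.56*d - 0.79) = -8.08*d^6 + 1.78*d^5 + 6.51*d^4 + 1.64*d^3 - 7.09*d^2 + 5.84*d + 3.51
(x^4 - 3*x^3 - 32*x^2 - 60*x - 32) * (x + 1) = x^5 - 2*x^4 - 35*x^3 - 92*x^2 - 92*x - 32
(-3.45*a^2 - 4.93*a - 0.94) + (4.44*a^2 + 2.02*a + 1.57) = 0.99*a^2 - 2.91*a + 0.63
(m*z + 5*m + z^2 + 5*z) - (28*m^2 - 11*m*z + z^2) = -28*m^2 + 12*m*z + 5*m + 5*z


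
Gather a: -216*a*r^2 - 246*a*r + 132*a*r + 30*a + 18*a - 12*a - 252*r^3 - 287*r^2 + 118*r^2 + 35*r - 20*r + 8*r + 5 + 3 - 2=a*(-216*r^2 - 114*r + 36) - 252*r^3 - 169*r^2 + 23*r + 6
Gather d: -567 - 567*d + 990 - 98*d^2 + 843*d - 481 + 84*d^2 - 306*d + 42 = -14*d^2 - 30*d - 16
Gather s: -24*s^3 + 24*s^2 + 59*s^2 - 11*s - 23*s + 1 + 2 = -24*s^3 + 83*s^2 - 34*s + 3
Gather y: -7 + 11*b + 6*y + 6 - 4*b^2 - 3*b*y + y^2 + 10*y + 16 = -4*b^2 + 11*b + y^2 + y*(16 - 3*b) + 15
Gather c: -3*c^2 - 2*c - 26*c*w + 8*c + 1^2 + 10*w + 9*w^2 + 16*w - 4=-3*c^2 + c*(6 - 26*w) + 9*w^2 + 26*w - 3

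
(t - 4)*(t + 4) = t^2 - 16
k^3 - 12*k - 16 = (k - 4)*(k + 2)^2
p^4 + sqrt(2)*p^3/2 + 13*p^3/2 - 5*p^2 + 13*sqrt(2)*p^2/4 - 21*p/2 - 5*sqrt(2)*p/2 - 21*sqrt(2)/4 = (p - 3/2)*(p + 1)*(p + 7)*(p + sqrt(2)/2)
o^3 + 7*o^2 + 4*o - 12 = (o - 1)*(o + 2)*(o + 6)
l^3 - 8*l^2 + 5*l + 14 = (l - 7)*(l - 2)*(l + 1)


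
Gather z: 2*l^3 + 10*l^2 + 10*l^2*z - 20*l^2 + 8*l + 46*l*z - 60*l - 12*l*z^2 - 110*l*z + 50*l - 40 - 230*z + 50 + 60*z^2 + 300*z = 2*l^3 - 10*l^2 - 2*l + z^2*(60 - 12*l) + z*(10*l^2 - 64*l + 70) + 10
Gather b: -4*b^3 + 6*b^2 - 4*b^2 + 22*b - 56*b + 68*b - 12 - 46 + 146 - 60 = -4*b^3 + 2*b^2 + 34*b + 28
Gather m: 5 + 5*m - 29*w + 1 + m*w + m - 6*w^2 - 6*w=m*(w + 6) - 6*w^2 - 35*w + 6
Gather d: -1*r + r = 0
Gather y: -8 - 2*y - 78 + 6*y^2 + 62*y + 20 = 6*y^2 + 60*y - 66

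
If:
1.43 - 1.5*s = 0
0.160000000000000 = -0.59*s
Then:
No Solution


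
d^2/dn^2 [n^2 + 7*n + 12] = 2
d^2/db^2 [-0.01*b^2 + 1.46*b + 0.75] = -0.0200000000000000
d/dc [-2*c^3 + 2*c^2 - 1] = 2*c*(2 - 3*c)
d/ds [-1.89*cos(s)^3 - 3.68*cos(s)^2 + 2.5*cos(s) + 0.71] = (5.67*cos(s)^2 + 7.36*cos(s) - 2.5)*sin(s)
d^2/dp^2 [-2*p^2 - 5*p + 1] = -4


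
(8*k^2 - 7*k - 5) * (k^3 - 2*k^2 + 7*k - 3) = 8*k^5 - 23*k^4 + 65*k^3 - 63*k^2 - 14*k + 15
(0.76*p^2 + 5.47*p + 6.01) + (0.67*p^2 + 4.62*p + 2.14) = 1.43*p^2 + 10.09*p + 8.15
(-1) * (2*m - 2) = 2 - 2*m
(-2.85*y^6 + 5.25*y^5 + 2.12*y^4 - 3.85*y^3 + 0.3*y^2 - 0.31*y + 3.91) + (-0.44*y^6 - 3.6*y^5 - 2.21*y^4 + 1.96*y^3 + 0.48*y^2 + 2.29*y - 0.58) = -3.29*y^6 + 1.65*y^5 - 0.0899999999999999*y^4 - 1.89*y^3 + 0.78*y^2 + 1.98*y + 3.33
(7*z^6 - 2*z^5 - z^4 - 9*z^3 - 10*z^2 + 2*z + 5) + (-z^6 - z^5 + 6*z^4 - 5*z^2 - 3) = 6*z^6 - 3*z^5 + 5*z^4 - 9*z^3 - 15*z^2 + 2*z + 2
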